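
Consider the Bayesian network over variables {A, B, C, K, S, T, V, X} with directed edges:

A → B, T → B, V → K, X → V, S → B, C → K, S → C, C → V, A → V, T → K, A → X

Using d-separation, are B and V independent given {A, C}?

Yes

Enumerating the 6 paths from B to V and testing each for blocking by {A, C}:
Path 1: B ← A → X → V
  A is a fork here and A is conditioned on, so the path is blocked at A.
Path 2: B ← A → V
  A is a fork here and A is conditioned on, so the path is blocked at A.
Path 3: B ← T → K ← V
  K is a collider here and neither K nor any of its descendants is conditioned on, so the collider stays closed — the path is blocked at K.
Path 4: B ← T → K ← C → V
  K is a collider here and neither K nor any of its descendants is conditioned on, so the collider stays closed — the path is blocked at K.
Path 5: B ← S → C → K ← V
  C is a chain here and C is conditioned on, so the path is blocked at C.
Path 6: B ← S → C → V
  C is a chain here and C is conditioned on, so the path is blocked at C.
All paths are blocked; B ⊥ V | {A, C} holds.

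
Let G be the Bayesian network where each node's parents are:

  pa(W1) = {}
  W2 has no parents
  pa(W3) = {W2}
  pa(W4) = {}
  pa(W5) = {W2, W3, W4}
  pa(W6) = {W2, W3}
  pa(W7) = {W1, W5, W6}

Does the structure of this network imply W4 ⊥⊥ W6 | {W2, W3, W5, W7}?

5 paths connect W4 and W6; each must be blocked for d-separation to hold:
  1. W4 → W5 ← W2 → W3 → W6 — W5:collider[open]; W2:fork[blocks]; W3:chain[blocks] ⇒ blocked
  2. W4 → W5 ← W2 → W6 — W5:collider[open]; W2:fork[blocks] ⇒ blocked
  3. W4 → W5 ← W3 ← W2 → W6 — W5:collider[open]; W3:chain[blocks]; W2:fork[blocks] ⇒ blocked
  4. W4 → W5 ← W3 → W6 — W5:collider[open]; W3:fork[blocks] ⇒ blocked
  5. W4 → W5 → W7 ← W6 — W5:chain[blocks]; W7:collider[open] ⇒ blocked
All paths are blocked; W4 ⊥ W6 | {W2, W3, W5, W7} holds.

Yes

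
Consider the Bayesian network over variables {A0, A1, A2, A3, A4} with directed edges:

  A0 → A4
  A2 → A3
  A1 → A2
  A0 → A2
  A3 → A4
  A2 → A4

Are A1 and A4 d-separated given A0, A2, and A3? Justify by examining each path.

Yes — A1 and A4 are d-separated given {A0, A2, A3}.

We examine all 3 paths between A1 and A4:
  1. A1 → A2 → A3 → A4 — A2:chain[blocks]; A3:chain[blocks] ⇒ blocked
  2. A1 → A2 ← A0 → A4 — A2:collider[open]; A0:fork[blocks] ⇒ blocked
  3. A1 → A2 → A4 — A2:chain[blocks] ⇒ blocked
Every path is blocked, so A1 and A4 are d-separated given {A0, A2, A3}.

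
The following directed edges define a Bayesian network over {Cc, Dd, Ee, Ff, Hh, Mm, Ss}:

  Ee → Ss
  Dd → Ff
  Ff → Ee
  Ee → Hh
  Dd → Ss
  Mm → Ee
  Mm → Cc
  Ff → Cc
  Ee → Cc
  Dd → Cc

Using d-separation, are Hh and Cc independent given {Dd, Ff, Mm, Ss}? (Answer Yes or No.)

Enumerating the 6 paths from Hh to Cc and testing each for blocking by {Dd, Ff, Mm, Ss}:
Path 1: Hh ← Ee ← Mm → Cc
  Mm is a fork here and Mm is conditioned on, so the path is blocked at Mm.
Path 2: Hh ← Ee → Ss ← Dd → Cc
  Dd is a fork here and Dd is conditioned on, so the path is blocked at Dd.
Path 3: Hh ← Ee → Ss ← Dd → Ff → Cc
  Dd is a fork here and Dd is conditioned on, so the path is blocked at Dd.
Path 4: Hh ← Ee → Cc
  Ee is a fork and Ee is not conditioned on — no node blocks this path, so it is active.
Path 5: Hh ← Ee ← Ff → Cc
  Ff is a fork here and Ff is conditioned on, so the path is blocked at Ff.
Path 6: Hh ← Ee ← Ff ← Dd → Cc
  Ff is a chain here and Ff is conditioned on, so the path is blocked at Ff.
Because an active path exists, Hh and Cc are not d-separated.

No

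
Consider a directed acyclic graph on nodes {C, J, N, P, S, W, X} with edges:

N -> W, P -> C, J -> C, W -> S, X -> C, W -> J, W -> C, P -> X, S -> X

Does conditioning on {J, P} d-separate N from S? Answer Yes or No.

No

We examine all 5 paths between N and S:
Path 1: N → W → S
  W is a chain and W is not conditioned on — no node blocks this path, so it is active.
Path 2: N → W → C ← P → X ← S
  C is a collider here and neither C nor any of its descendants is conditioned on, so the collider stays closed — the path is blocked at C.
Path 3: N → W → C ← X ← S
  C is a collider here and neither C nor any of its descendants is conditioned on, so the collider stays closed — the path is blocked at C.
Path 4: N → W → J → C ← P → X ← S
  J is a chain here and J is conditioned on, so the path is blocked at J.
Path 5: N → W → J → C ← X ← S
  J is a chain here and J is conditioned on, so the path is blocked at J.
At least one path is unblocked, so d-separation fails.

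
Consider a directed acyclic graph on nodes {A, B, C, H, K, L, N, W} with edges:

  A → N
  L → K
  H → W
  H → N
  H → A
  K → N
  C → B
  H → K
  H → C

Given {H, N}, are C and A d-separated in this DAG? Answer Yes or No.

Yes

There are 3 undirected paths between C and A; checking each against the conditioning set {H, N}:
Path 1: C ← H → N ← A
  H is a fork here and H is conditioned on, so the path is blocked at H.
Path 2: C ← H → A
  H is a fork here and H is conditioned on, so the path is blocked at H.
Path 3: C ← H → K → N ← A
  H is a fork here and H is conditioned on, so the path is blocked at H.
All paths are blocked; C ⊥ A | {H, N} holds.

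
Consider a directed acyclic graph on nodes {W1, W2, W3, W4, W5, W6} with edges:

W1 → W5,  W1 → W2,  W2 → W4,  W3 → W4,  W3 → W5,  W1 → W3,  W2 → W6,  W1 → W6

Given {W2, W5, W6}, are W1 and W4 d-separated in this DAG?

No

There are 4 undirected paths between W1 and W4; checking each against the conditioning set {W2, W5, W6}:
Path 1: W1 → W5 ← W3 → W4
  W5 is a collider and W5 is conditioned on, which opens it; W3 is a fork and W3 is not conditioned on — no node blocks this path, so it is active.
Path 2: W1 → W2 → W4
  W2 is a chain here and W2 is conditioned on, so the path is blocked at W2.
Path 3: W1 → W3 → W4
  W3 is a chain and W3 is not conditioned on — no node blocks this path, so it is active.
Path 4: W1 → W6 ← W2 → W4
  W2 is a fork here and W2 is conditioned on, so the path is blocked at W2.
At least one path is unblocked, so d-separation fails.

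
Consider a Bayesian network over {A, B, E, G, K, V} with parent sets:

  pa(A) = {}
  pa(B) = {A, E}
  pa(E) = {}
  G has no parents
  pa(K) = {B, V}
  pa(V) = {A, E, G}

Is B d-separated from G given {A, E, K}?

We examine all 3 paths between B and G:
Path 1: B → K ← V ← G
  K is a collider and K is conditioned on, which opens it; V is a chain and V is not conditioned on — no node blocks this path, so it is active.
Path 2: B ← A → V ← G
  A is a fork here and A is conditioned on, so the path is blocked at A.
Path 3: B ← E → V ← G
  E is a fork here and E is conditioned on, so the path is blocked at E.
Because an active path exists, B and G are not d-separated.

No — B and G are not d-separated given {A, E, K}.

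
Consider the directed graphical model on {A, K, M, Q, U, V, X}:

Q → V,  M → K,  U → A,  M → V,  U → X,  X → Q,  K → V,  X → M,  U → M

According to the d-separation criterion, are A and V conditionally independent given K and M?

Enumerating the 6 paths from A to V and testing each for blocking by {K, M}:
  1. A ← U → X → Q → V — U:fork[open]; X:chain[open]; Q:chain[open] ⇒ active
  2. A ← U → X → M → K → V — U:fork[open]; X:chain[open]; M:chain[blocks]; K:chain[blocks] ⇒ blocked
  3. A ← U → X → M → V — U:fork[open]; X:chain[open]; M:chain[blocks] ⇒ blocked
  4. A ← U → M → K → V — U:fork[open]; M:chain[blocks]; K:chain[blocks] ⇒ blocked
  5. A ← U → M ← X → Q → V — U:fork[open]; M:collider[open]; X:fork[open]; Q:chain[open] ⇒ active
  6. A ← U → M → V — U:fork[open]; M:chain[blocks] ⇒ blocked
Since the path A ← U → X → Q → V is active, A and V are not d-separated given {K, M}.

No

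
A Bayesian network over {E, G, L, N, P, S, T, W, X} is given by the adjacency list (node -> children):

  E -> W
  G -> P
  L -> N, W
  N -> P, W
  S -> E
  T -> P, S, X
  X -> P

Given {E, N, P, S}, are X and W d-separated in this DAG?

Yes — X and W are d-separated given {E, N, P, S}.

We examine all 6 paths between X and W:
  1. X ← T → P ← N ← L → W — T:fork[open]; P:collider[open]; N:chain[blocks]; L:fork[open] ⇒ blocked
  2. X ← T → P ← N → W — T:fork[open]; P:collider[open]; N:fork[blocks] ⇒ blocked
  3. X ← T → S → E → W — T:fork[open]; S:chain[blocks]; E:chain[blocks] ⇒ blocked
  4. X → P ← T → S → E → W — P:collider[open]; T:fork[open]; S:chain[blocks]; E:chain[blocks] ⇒ blocked
  5. X → P ← N ← L → W — P:collider[open]; N:chain[blocks]; L:fork[open] ⇒ blocked
  6. X → P ← N → W — P:collider[open]; N:fork[blocks] ⇒ blocked
Since every path is blocked, d-separation holds.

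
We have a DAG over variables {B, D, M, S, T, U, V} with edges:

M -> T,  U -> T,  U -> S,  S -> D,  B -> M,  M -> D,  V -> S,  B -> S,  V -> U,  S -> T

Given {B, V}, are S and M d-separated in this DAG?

5 paths connect S and M; each must be blocked for d-separation to hold:
Path 1: S ← U → T ← M
  T is a collider here and neither T nor any of its descendants is conditioned on, so the collider stays closed — the path is blocked at T.
Path 2: S ← B → M
  B is a fork here and B is conditioned on, so the path is blocked at B.
Path 3: S → T ← M
  T is a collider here and neither T nor any of its descendants is conditioned on, so the collider stays closed — the path is blocked at T.
Path 4: S ← V → U → T ← M
  V is a fork here and V is conditioned on, so the path is blocked at V.
Path 5: S → D ← M
  D is a collider here and neither D nor any of its descendants is conditioned on, so the collider stays closed — the path is blocked at D.
Every path is blocked, so S and M are d-separated given {B, V}.

Yes — S and M are d-separated given {B, V}.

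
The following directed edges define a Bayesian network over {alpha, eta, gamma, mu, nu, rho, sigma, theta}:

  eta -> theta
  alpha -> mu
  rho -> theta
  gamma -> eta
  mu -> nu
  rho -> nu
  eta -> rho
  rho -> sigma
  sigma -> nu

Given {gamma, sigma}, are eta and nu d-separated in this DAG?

No — eta and nu are not d-separated given {gamma, sigma}.

We examine all 4 paths between eta and nu:
Path 1: eta → theta ← rho → nu
  theta is a collider here and neither theta nor any of its descendants is conditioned on, so the collider stays closed — the path is blocked at theta.
Path 2: eta → theta ← rho → sigma → nu
  theta is a collider here and neither theta nor any of its descendants is conditioned on, so the collider stays closed — the path is blocked at theta.
Path 3: eta → rho → nu
  rho is a chain and rho is not conditioned on — no node blocks this path, so it is active.
Path 4: eta → rho → sigma → nu
  sigma is a chain here and sigma is conditioned on, so the path is blocked at sigma.
At least one path is unblocked, so d-separation fails.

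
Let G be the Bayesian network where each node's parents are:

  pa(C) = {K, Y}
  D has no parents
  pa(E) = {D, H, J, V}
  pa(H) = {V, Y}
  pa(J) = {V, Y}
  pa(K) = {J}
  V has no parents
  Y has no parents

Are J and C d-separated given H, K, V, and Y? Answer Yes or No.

6 paths connect J and C; each must be blocked for d-separation to hold:
  1. J ← Y → C — Y:fork[blocks] ⇒ blocked
  2. J ← V → H ← Y → C — V:fork[blocks]; H:collider[open]; Y:fork[blocks] ⇒ blocked
  3. J ← V → E ← H ← Y → C — V:fork[blocks]; E:collider[blocks]; H:chain[blocks]; Y:fork[blocks] ⇒ blocked
  4. J → E ← V → H ← Y → C — E:collider[blocks]; V:fork[blocks]; H:collider[open]; Y:fork[blocks] ⇒ blocked
  5. J → E ← H ← Y → C — E:collider[blocks]; H:chain[blocks]; Y:fork[blocks] ⇒ blocked
  6. J → K → C — K:chain[blocks] ⇒ blocked
Since every path is blocked, d-separation holds.

Yes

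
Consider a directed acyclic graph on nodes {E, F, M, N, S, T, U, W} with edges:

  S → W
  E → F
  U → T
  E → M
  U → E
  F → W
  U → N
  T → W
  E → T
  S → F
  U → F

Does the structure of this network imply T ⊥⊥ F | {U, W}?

No

There are 6 undirected paths between T and F; checking each against the conditioning set {U, W}:
Path 1: T ← E → F
  E is a fork and E is not conditioned on — no node blocks this path, so it is active.
Path 2: T ← E ← U → F
  U is a fork here and U is conditioned on, so the path is blocked at U.
Path 3: T ← U → F
  U is a fork here and U is conditioned on, so the path is blocked at U.
Path 4: T ← U → E → F
  U is a fork here and U is conditioned on, so the path is blocked at U.
Path 5: T → W ← S → F
  W is a collider and W is conditioned on, which opens it; S is a fork and S is not conditioned on — no node blocks this path, so it is active.
Path 6: T → W ← F
  W is a collider and W is conditioned on, which opens it — no node blocks this path, so it is active.
Because an active path exists, T and F are not d-separated.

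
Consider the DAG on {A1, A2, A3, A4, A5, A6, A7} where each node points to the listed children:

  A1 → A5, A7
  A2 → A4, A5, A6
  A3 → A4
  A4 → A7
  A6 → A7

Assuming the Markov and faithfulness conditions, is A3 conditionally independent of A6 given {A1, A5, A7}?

No — A3 and A6 are not d-separated given {A1, A5, A7}.

We examine all 4 paths between A3 and A6:
Path 1: A3 → A4 ← A2 → A5 ← A1 → A7 ← A6
  A1 is a fork here and A1 is conditioned on, so the path is blocked at A1.
Path 2: A3 → A4 ← A2 → A6
  A4 is a collider and its descendant A7 is conditioned on, which opens it; A2 is a fork and A2 is not conditioned on — no node blocks this path, so it is active.
Path 3: A3 → A4 → A7 ← A6
  A4 is a chain and A4 is not conditioned on; A7 is a collider and A7 is conditioned on, which opens it — no node blocks this path, so it is active.
Path 4: A3 → A4 → A7 ← A1 → A5 ← A2 → A6
  A1 is a fork here and A1 is conditioned on, so the path is blocked at A1.
Because an active path exists, A3 and A6 are not d-separated.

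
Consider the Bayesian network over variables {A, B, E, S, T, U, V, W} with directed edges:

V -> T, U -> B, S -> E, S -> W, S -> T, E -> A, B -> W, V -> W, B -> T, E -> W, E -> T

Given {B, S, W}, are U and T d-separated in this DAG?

There are 6 undirected paths between U and T; checking each against the conditioning set {B, S, W}:
Path 1: U → B → T
  B is a chain here and B is conditioned on, so the path is blocked at B.
Path 2: U → B → W ← V → T
  B is a chain here and B is conditioned on, so the path is blocked at B.
Path 3: U → B → W ← S → T
  B is a chain here and B is conditioned on, so the path is blocked at B.
Path 4: U → B → W ← S → E → T
  B is a chain here and B is conditioned on, so the path is blocked at B.
Path 5: U → B → W ← E → T
  B is a chain here and B is conditioned on, so the path is blocked at B.
Path 6: U → B → W ← E ← S → T
  B is a chain here and B is conditioned on, so the path is blocked at B.
Every path is blocked, so U and T are d-separated given {B, S, W}.

Yes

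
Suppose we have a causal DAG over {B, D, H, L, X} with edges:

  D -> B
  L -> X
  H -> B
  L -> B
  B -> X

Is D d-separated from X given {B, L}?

Yes

Enumerating the 2 paths from D to X and testing each for blocking by {B, L}:
Path 1: D → B ← L → X
  L is a fork here and L is conditioned on, so the path is blocked at L.
Path 2: D → B → X
  B is a chain here and B is conditioned on, so the path is blocked at B.
Every path is blocked, so D and X are d-separated given {B, L}.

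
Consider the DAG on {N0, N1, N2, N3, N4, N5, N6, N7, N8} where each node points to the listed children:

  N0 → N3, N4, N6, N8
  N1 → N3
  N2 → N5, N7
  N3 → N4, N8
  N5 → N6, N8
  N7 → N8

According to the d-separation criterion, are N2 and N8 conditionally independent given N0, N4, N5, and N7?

Yes

We examine all 5 paths between N2 and N8:
Path 1: N2 → N5 → N6 ← N0 → N3 → N8
  N5 is a chain here and N5 is conditioned on, so the path is blocked at N5.
Path 2: N2 → N5 → N6 ← N0 → N4 ← N3 → N8
  N5 is a chain here and N5 is conditioned on, so the path is blocked at N5.
Path 3: N2 → N5 → N6 ← N0 → N8
  N5 is a chain here and N5 is conditioned on, so the path is blocked at N5.
Path 4: N2 → N5 → N8
  N5 is a chain here and N5 is conditioned on, so the path is blocked at N5.
Path 5: N2 → N7 → N8
  N7 is a chain here and N7 is conditioned on, so the path is blocked at N7.
Every path is blocked, so N2 and N8 are d-separated given {N0, N4, N5, N7}.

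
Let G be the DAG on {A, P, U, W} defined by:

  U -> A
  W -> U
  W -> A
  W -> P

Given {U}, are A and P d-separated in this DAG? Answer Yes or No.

Enumerating the 2 paths from A to P and testing each for blocking by {U}:
  1. A ← U ← W → P — U:chain[blocks]; W:fork[open] ⇒ blocked
  2. A ← W → P — W:fork[open] ⇒ active
Because an active path exists, A and P are not d-separated.

No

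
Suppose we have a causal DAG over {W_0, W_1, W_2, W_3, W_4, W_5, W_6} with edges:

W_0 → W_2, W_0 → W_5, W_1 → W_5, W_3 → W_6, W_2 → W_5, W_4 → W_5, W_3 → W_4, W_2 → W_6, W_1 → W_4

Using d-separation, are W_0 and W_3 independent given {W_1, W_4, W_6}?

No

6 paths connect W_0 and W_3; each must be blocked for d-separation to hold:
Path 1: W_0 → W_2 → W_6 ← W_3
  W_2 is a chain and W_2 is not conditioned on; W_6 is a collider and W_6 is conditioned on, which opens it — no node blocks this path, so it is active.
Path 2: W_0 → W_2 → W_5 ← W_4 ← W_3
  W_5 is a collider here and neither W_5 nor any of its descendants is conditioned on, so the collider stays closed — the path is blocked at W_5.
Path 3: W_0 → W_2 → W_5 ← W_1 → W_4 ← W_3
  W_5 is a collider here and neither W_5 nor any of its descendants is conditioned on, so the collider stays closed — the path is blocked at W_5.
Path 4: W_0 → W_5 ← W_2 → W_6 ← W_3
  W_5 is a collider here and neither W_5 nor any of its descendants is conditioned on, so the collider stays closed — the path is blocked at W_5.
Path 5: W_0 → W_5 ← W_4 ← W_3
  W_5 is a collider here and neither W_5 nor any of its descendants is conditioned on, so the collider stays closed — the path is blocked at W_5.
Path 6: W_0 → W_5 ← W_1 → W_4 ← W_3
  W_5 is a collider here and neither W_5 nor any of its descendants is conditioned on, so the collider stays closed — the path is blocked at W_5.
Because an active path exists, W_0 and W_3 are not d-separated.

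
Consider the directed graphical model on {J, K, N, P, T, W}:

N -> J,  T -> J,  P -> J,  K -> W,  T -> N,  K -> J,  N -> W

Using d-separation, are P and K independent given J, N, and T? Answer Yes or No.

No

There are 3 undirected paths between P and K; checking each against the conditioning set {J, N, T}:
  1. P → J ← T → N → W ← K — J:collider[open]; T:fork[blocks]; N:chain[blocks]; W:collider[blocks] ⇒ blocked
  2. P → J ← K — J:collider[open] ⇒ active
  3. P → J ← N → W ← K — J:collider[open]; N:fork[blocks]; W:collider[blocks] ⇒ blocked
Because an active path exists, P and K are not d-separated.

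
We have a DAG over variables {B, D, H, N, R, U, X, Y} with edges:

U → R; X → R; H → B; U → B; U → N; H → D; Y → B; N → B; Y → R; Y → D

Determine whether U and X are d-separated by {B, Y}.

Yes

5 paths connect U and X; each must be blocked for d-separation to hold:
  1. U → N → B ← Y → R ← X — N:chain[open]; B:collider[open]; Y:fork[blocks]; R:collider[blocks] ⇒ blocked
  2. U → N → B ← H → D ← Y → R ← X — N:chain[open]; B:collider[open]; H:fork[open]; D:collider[blocks]; Y:fork[blocks]; R:collider[blocks] ⇒ blocked
  3. U → B ← Y → R ← X — B:collider[open]; Y:fork[blocks]; R:collider[blocks] ⇒ blocked
  4. U → B ← H → D ← Y → R ← X — B:collider[open]; H:fork[open]; D:collider[blocks]; Y:fork[blocks]; R:collider[blocks] ⇒ blocked
  5. U → R ← X — R:collider[blocks] ⇒ blocked
All paths are blocked; U ⊥ X | {B, Y} holds.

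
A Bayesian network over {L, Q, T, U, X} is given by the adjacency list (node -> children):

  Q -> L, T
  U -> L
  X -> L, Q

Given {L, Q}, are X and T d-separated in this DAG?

Yes

There are 2 undirected paths between X and T; checking each against the conditioning set {L, Q}:
Path 1: X → L ← Q → T
  Q is a fork here and Q is conditioned on, so the path is blocked at Q.
Path 2: X → Q → T
  Q is a chain here and Q is conditioned on, so the path is blocked at Q.
Every path is blocked, so X and T are d-separated given {L, Q}.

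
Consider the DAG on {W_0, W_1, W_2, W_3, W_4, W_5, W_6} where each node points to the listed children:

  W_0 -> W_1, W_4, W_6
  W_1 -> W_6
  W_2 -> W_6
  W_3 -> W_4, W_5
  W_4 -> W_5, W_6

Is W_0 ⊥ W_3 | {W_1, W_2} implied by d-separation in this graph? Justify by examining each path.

Yes — W_0 and W_3 are d-separated given {W_1, W_2}.

6 paths connect W_0 and W_3; each must be blocked for d-separation to hold:
Path 1: W_0 → W_1 → W_6 ← W_4 → W_5 ← W_3
  W_1 is a chain here and W_1 is conditioned on, so the path is blocked at W_1.
Path 2: W_0 → W_1 → W_6 ← W_4 ← W_3
  W_1 is a chain here and W_1 is conditioned on, so the path is blocked at W_1.
Path 3: W_0 → W_4 → W_5 ← W_3
  W_5 is a collider here and neither W_5 nor any of its descendants is conditioned on, so the collider stays closed — the path is blocked at W_5.
Path 4: W_0 → W_4 ← W_3
  W_4 is a collider here and neither W_4 nor any of its descendants is conditioned on, so the collider stays closed — the path is blocked at W_4.
Path 5: W_0 → W_6 ← W_4 → W_5 ← W_3
  W_6 is a collider here and neither W_6 nor any of its descendants is conditioned on, so the collider stays closed — the path is blocked at W_6.
Path 6: W_0 → W_6 ← W_4 ← W_3
  W_6 is a collider here and neither W_6 nor any of its descendants is conditioned on, so the collider stays closed — the path is blocked at W_6.
Every path is blocked, so W_0 and W_3 are d-separated given {W_1, W_2}.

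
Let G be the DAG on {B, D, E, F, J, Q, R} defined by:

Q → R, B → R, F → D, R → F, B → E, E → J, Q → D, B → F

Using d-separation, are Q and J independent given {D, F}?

No — Q and J are not d-separated given {D, F}.

We examine all 4 paths between Q and J:
  1. Q → D ← F ← R ← B → E → J — D:collider[open]; F:chain[blocks]; R:chain[open]; B:fork[open]; E:chain[open] ⇒ blocked
  2. Q → D ← F ← B → E → J — D:collider[open]; F:chain[blocks]; B:fork[open]; E:chain[open] ⇒ blocked
  3. Q → R → F ← B → E → J — R:chain[open]; F:collider[open]; B:fork[open]; E:chain[open] ⇒ active
  4. Q → R ← B → E → J — R:collider[open]; B:fork[open]; E:chain[open] ⇒ active
At least one path is unblocked, so d-separation fails.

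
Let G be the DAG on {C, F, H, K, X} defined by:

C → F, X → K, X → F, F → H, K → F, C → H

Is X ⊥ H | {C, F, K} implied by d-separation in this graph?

Yes

4 paths connect X and H; each must be blocked for d-separation to hold:
Path 1: X → K → F → H
  K is a chain here and K is conditioned on, so the path is blocked at K.
Path 2: X → K → F ← C → H
  K is a chain here and K is conditioned on, so the path is blocked at K.
Path 3: X → F → H
  F is a chain here and F is conditioned on, so the path is blocked at F.
Path 4: X → F ← C → H
  C is a fork here and C is conditioned on, so the path is blocked at C.
All paths are blocked; X ⊥ H | {C, F, K} holds.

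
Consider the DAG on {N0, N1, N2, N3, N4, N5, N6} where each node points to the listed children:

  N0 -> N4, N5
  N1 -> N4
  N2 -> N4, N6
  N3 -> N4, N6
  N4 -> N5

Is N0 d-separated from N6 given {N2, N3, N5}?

4 paths connect N0 and N6; each must be blocked for d-separation to hold:
Path 1: N0 → N5 ← N4 ← N2 → N6
  N2 is a fork here and N2 is conditioned on, so the path is blocked at N2.
Path 2: N0 → N5 ← N4 ← N3 → N6
  N3 is a fork here and N3 is conditioned on, so the path is blocked at N3.
Path 3: N0 → N4 ← N2 → N6
  N2 is a fork here and N2 is conditioned on, so the path is blocked at N2.
Path 4: N0 → N4 ← N3 → N6
  N3 is a fork here and N3 is conditioned on, so the path is blocked at N3.
Every path is blocked, so N0 and N6 are d-separated given {N2, N3, N5}.

Yes — N0 and N6 are d-separated given {N2, N3, N5}.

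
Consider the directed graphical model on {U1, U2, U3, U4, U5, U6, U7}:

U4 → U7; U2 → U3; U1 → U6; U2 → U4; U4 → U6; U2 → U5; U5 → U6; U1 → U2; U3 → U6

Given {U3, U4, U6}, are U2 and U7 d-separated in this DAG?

Yes

4 paths connect U2 and U7; each must be blocked for d-separation to hold:
  1. U2 → U4 → U7 — U4:chain[blocks] ⇒ blocked
  2. U2 ← U1 → U6 ← U4 → U7 — U1:fork[open]; U6:collider[open]; U4:fork[blocks] ⇒ blocked
  3. U2 → U3 → U6 ← U4 → U7 — U3:chain[blocks]; U6:collider[open]; U4:fork[blocks] ⇒ blocked
  4. U2 → U5 → U6 ← U4 → U7 — U5:chain[open]; U6:collider[open]; U4:fork[blocks] ⇒ blocked
All paths are blocked; U2 ⊥ U7 | {U3, U4, U6} holds.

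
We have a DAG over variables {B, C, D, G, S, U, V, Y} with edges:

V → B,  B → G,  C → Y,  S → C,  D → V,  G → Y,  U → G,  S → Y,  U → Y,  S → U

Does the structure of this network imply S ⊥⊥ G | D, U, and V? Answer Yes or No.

We examine all 6 paths between S and G:
Path 1: S → C → Y ← G
  Y is a collider here and neither Y nor any of its descendants is conditioned on, so the collider stays closed — the path is blocked at Y.
Path 2: S → C → Y ← U → G
  Y is a collider here and neither Y nor any of its descendants is conditioned on, so the collider stays closed — the path is blocked at Y.
Path 3: S → U → G
  U is a chain here and U is conditioned on, so the path is blocked at U.
Path 4: S → U → Y ← G
  U is a chain here and U is conditioned on, so the path is blocked at U.
Path 5: S → Y ← G
  Y is a collider here and neither Y nor any of its descendants is conditioned on, so the collider stays closed — the path is blocked at Y.
Path 6: S → Y ← U → G
  Y is a collider here and neither Y nor any of its descendants is conditioned on, so the collider stays closed — the path is blocked at Y.
All paths are blocked; S ⊥ G | {D, U, V} holds.

Yes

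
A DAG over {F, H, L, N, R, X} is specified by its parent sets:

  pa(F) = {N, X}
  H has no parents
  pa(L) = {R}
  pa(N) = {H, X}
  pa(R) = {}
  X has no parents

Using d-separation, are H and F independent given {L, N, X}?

Yes — H and F are d-separated given {L, N, X}.

2 paths connect H and F; each must be blocked for d-separation to hold:
  1. H → N → F — N:chain[blocks] ⇒ blocked
  2. H → N ← X → F — N:collider[open]; X:fork[blocks] ⇒ blocked
All paths are blocked; H ⊥ F | {L, N, X} holds.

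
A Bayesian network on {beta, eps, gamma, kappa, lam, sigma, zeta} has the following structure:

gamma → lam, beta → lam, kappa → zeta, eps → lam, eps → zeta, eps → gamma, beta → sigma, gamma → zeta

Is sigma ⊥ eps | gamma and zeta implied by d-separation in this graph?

We examine all 3 paths between sigma and eps:
Path 1: sigma ← beta → lam ← eps
  lam is a collider here and neither lam nor any of its descendants is conditioned on, so the collider stays closed — the path is blocked at lam.
Path 2: sigma ← beta → lam ← gamma → zeta ← eps
  lam is a collider here and neither lam nor any of its descendants is conditioned on, so the collider stays closed — the path is blocked at lam.
Path 3: sigma ← beta → lam ← gamma ← eps
  lam is a collider here and neither lam nor any of its descendants is conditioned on, so the collider stays closed — the path is blocked at lam.
Every path is blocked, so sigma and eps are d-separated given {gamma, zeta}.

Yes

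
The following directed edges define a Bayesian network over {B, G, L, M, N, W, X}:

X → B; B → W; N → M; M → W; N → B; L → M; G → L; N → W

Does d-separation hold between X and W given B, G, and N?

We examine all 3 paths between X and W:
Path 1: X → B → W
  B is a chain here and B is conditioned on, so the path is blocked at B.
Path 2: X → B ← N → W
  N is a fork here and N is conditioned on, so the path is blocked at N.
Path 3: X → B ← N → M → W
  N is a fork here and N is conditioned on, so the path is blocked at N.
All paths are blocked; X ⊥ W | {B, G, N} holds.

Yes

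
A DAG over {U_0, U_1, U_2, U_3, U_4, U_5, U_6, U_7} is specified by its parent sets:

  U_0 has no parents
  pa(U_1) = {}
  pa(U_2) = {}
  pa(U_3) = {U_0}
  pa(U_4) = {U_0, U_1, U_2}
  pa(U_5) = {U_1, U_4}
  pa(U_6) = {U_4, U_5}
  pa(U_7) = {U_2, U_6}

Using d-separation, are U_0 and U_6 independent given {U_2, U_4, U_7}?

No — U_0 and U_6 are not d-separated given {U_2, U_4, U_7}.

We examine all 4 paths between U_0 and U_6:
Path 1: U_0 → U_4 ← U_1 → U_5 → U_6
  U_4 is a collider and U_4 is conditioned on, which opens it; U_1 is a fork and U_1 is not conditioned on; U_5 is a chain and U_5 is not conditioned on — no node blocks this path, so it is active.
Path 2: U_0 → U_4 → U_5 → U_6
  U_4 is a chain here and U_4 is conditioned on, so the path is blocked at U_4.
Path 3: U_0 → U_4 → U_6
  U_4 is a chain here and U_4 is conditioned on, so the path is blocked at U_4.
Path 4: U_0 → U_4 ← U_2 → U_7 ← U_6
  U_2 is a fork here and U_2 is conditioned on, so the path is blocked at U_2.
At least one path is unblocked, so d-separation fails.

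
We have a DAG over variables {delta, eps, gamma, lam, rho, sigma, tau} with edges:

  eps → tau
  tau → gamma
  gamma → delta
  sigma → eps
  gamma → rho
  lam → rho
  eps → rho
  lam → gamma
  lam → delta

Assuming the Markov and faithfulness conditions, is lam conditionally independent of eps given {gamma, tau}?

Yes

6 paths connect lam and eps; each must be blocked for d-separation to hold:
  1. lam → gamma → rho ← eps — gamma:chain[blocks]; rho:collider[blocks] ⇒ blocked
  2. lam → gamma ← tau ← eps — gamma:collider[open]; tau:chain[blocks] ⇒ blocked
  3. lam → rho ← gamma ← tau ← eps — rho:collider[blocks]; gamma:chain[blocks]; tau:chain[blocks] ⇒ blocked
  4. lam → rho ← eps — rho:collider[blocks] ⇒ blocked
  5. lam → delta ← gamma → rho ← eps — delta:collider[blocks]; gamma:fork[blocks]; rho:collider[blocks] ⇒ blocked
  6. lam → delta ← gamma ← tau ← eps — delta:collider[blocks]; gamma:chain[blocks]; tau:chain[blocks] ⇒ blocked
Since every path is blocked, d-separation holds.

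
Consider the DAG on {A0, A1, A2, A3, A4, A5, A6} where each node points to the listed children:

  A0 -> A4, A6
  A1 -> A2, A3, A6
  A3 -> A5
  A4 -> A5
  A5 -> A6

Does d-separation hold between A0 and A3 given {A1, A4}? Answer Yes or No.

There are 4 undirected paths between A0 and A3; checking each against the conditioning set {A1, A4}:
  1. A0 → A4 → A5 ← A3 — A4:chain[blocks]; A5:collider[blocks] ⇒ blocked
  2. A0 → A4 → A5 → A6 ← A1 → A3 — A4:chain[blocks]; A5:chain[open]; A6:collider[blocks]; A1:fork[blocks] ⇒ blocked
  3. A0 → A6 ← A5 ← A3 — A6:collider[blocks]; A5:chain[open] ⇒ blocked
  4. A0 → A6 ← A1 → A3 — A6:collider[blocks]; A1:fork[blocks] ⇒ blocked
Every path is blocked, so A0 and A3 are d-separated given {A1, A4}.

Yes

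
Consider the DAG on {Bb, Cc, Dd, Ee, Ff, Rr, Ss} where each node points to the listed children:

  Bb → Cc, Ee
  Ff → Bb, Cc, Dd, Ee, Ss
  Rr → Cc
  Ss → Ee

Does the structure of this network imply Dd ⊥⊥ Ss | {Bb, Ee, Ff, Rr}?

There are 4 undirected paths between Dd and Ss; checking each against the conditioning set {Bb, Ee, Ff, Rr}:
  1. Dd ← Ff → Cc ← Bb → Ee ← Ss — Ff:fork[blocks]; Cc:collider[blocks]; Bb:fork[blocks]; Ee:collider[open] ⇒ blocked
  2. Dd ← Ff → Bb → Ee ← Ss — Ff:fork[blocks]; Bb:chain[blocks]; Ee:collider[open] ⇒ blocked
  3. Dd ← Ff → Ss — Ff:fork[blocks] ⇒ blocked
  4. Dd ← Ff → Ee ← Ss — Ff:fork[blocks]; Ee:collider[open] ⇒ blocked
Every path is blocked, so Dd and Ss are d-separated given {Bb, Ee, Ff, Rr}.

Yes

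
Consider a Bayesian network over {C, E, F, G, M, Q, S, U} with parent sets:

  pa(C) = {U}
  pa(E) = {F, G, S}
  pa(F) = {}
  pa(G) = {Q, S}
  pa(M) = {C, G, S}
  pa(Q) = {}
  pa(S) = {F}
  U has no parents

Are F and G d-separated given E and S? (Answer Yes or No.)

No

6 paths connect F and G; each must be blocked for d-separation to hold:
Path 1: F → E ← G
  E is a collider and E is conditioned on, which opens it — no node blocks this path, so it is active.
Path 2: F → E ← S → M ← G
  S is a fork here and S is conditioned on, so the path is blocked at S.
Path 3: F → E ← S → G
  S is a fork here and S is conditioned on, so the path is blocked at S.
Path 4: F → S → M ← G
  S is a chain here and S is conditioned on, so the path is blocked at S.
Path 5: F → S → G
  S is a chain here and S is conditioned on, so the path is blocked at S.
Path 6: F → S → E ← G
  S is a chain here and S is conditioned on, so the path is blocked at S.
Since the path F → E ← G is active, F and G are not d-separated given {E, S}.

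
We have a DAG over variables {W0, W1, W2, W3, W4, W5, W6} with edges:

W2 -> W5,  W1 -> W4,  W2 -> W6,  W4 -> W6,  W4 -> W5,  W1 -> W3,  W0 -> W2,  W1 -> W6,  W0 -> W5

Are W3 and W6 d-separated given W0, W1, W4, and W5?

Yes

There are 4 undirected paths between W3 and W6; checking each against the conditioning set {W0, W1, W4, W5}:
Path 1: W3 ← W1 → W4 → W6
  W1 is a fork here and W1 is conditioned on, so the path is blocked at W1.
Path 2: W3 ← W1 → W4 → W5 ← W2 → W6
  W1 is a fork here and W1 is conditioned on, so the path is blocked at W1.
Path 3: W3 ← W1 → W4 → W5 ← W0 → W2 → W6
  W1 is a fork here and W1 is conditioned on, so the path is blocked at W1.
Path 4: W3 ← W1 → W6
  W1 is a fork here and W1 is conditioned on, so the path is blocked at W1.
Every path is blocked, so W3 and W6 are d-separated given {W0, W1, W4, W5}.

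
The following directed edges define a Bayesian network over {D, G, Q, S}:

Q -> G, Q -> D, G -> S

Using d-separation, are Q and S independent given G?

There is one path between Q and S:
  1. Q → G → S — G:chain[blocks] ⇒ blocked
Since every path is blocked, d-separation holds.

Yes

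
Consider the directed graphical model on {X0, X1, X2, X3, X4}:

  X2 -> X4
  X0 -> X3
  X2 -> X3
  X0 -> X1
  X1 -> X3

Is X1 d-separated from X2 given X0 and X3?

No — X1 and X2 are not d-separated given {X0, X3}.

We examine all 2 paths between X1 and X2:
Path 1: X1 ← X0 → X3 ← X2
  X0 is a fork here and X0 is conditioned on, so the path is blocked at X0.
Path 2: X1 → X3 ← X2
  X3 is a collider and X3 is conditioned on, which opens it — no node blocks this path, so it is active.
Since the path X1 → X3 ← X2 is active, X1 and X2 are not d-separated given {X0, X3}.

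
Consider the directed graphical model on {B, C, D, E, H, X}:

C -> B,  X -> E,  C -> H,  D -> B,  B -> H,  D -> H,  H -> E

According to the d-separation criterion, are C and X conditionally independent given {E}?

No

3 paths connect C and X; each must be blocked for d-separation to hold:
Path 1: C → B ← D → H → E ← X
  B is a collider and its descendant E is conditioned on, which opens it; D is a fork and D is not conditioned on; H is a chain and H is not conditioned on; E is a collider and E is conditioned on, which opens it — no node blocks this path, so it is active.
Path 2: C → B → H → E ← X
  B is a chain and B is not conditioned on; H is a chain and H is not conditioned on; E is a collider and E is conditioned on, which opens it — no node blocks this path, so it is active.
Path 3: C → H → E ← X
  H is a chain and H is not conditioned on; E is a collider and E is conditioned on, which opens it — no node blocks this path, so it is active.
At least one path is unblocked, so d-separation fails.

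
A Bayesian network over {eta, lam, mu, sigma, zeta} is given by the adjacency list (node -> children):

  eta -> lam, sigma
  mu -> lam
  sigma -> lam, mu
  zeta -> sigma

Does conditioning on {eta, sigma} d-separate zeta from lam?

Yes — zeta and lam are d-separated given {eta, sigma}.

3 paths connect zeta and lam; each must be blocked for d-separation to hold:
Path 1: zeta → sigma → mu → lam
  sigma is a chain here and sigma is conditioned on, so the path is blocked at sigma.
Path 2: zeta → sigma ← eta → lam
  eta is a fork here and eta is conditioned on, so the path is blocked at eta.
Path 3: zeta → sigma → lam
  sigma is a chain here and sigma is conditioned on, so the path is blocked at sigma.
Since every path is blocked, d-separation holds.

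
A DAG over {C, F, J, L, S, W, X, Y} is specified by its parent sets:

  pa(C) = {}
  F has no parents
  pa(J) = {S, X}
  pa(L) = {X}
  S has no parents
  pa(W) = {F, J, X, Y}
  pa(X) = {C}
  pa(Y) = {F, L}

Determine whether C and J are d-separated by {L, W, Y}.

There are 4 undirected paths between C and J; checking each against the conditioning set {L, W, Y}:
Path 1: C → X → L → Y ← F → W ← J
  L is a chain here and L is conditioned on, so the path is blocked at L.
Path 2: C → X → L → Y → W ← J
  L is a chain here and L is conditioned on, so the path is blocked at L.
Path 3: C → X → J
  X is a chain and X is not conditioned on — no node blocks this path, so it is active.
Path 4: C → X → W ← J
  X is a chain and X is not conditioned on; W is a collider and W is conditioned on, which opens it — no node blocks this path, so it is active.
Since the path C → X → J is active, C and J are not d-separated given {L, W, Y}.

No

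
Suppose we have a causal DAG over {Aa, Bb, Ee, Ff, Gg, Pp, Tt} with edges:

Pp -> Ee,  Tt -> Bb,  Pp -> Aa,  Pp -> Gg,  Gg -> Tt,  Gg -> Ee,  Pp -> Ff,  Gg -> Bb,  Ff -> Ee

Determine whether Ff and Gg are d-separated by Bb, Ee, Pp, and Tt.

No

There are 4 undirected paths between Ff and Gg; checking each against the conditioning set {Bb, Ee, Pp, Tt}:
Path 1: Ff ← Pp → Gg
  Pp is a fork here and Pp is conditioned on, so the path is blocked at Pp.
Path 2: Ff ← Pp → Ee ← Gg
  Pp is a fork here and Pp is conditioned on, so the path is blocked at Pp.
Path 3: Ff → Ee ← Gg
  Ee is a collider and Ee is conditioned on, which opens it — no node blocks this path, so it is active.
Path 4: Ff → Ee ← Pp → Gg
  Pp is a fork here and Pp is conditioned on, so the path is blocked at Pp.
Because an active path exists, Ff and Gg are not d-separated.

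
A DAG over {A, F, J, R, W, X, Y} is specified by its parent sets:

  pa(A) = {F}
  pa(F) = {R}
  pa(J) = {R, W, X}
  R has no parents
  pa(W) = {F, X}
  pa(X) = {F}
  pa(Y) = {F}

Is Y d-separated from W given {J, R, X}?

No — Y and W are not d-separated given {J, R, X}.

We examine all 5 paths between Y and W:
  1. Y ← F → W — F:fork[open] ⇒ active
  2. Y ← F → X → J ← W — F:fork[open]; X:chain[blocks]; J:collider[open] ⇒ blocked
  3. Y ← F → X → W — F:fork[open]; X:chain[blocks] ⇒ blocked
  4. Y ← F ← R → J ← W — F:chain[open]; R:fork[blocks]; J:collider[open] ⇒ blocked
  5. Y ← F ← R → J ← X → W — F:chain[open]; R:fork[blocks]; J:collider[open]; X:fork[blocks] ⇒ blocked
Because an active path exists, Y and W are not d-separated.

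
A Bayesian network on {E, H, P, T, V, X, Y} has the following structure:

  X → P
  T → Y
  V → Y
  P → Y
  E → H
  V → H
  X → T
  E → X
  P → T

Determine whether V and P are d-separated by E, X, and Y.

No

There are 6 undirected paths between V and P; checking each against the conditioning set {E, X, Y}:
Path 1: V → Y ← T ← X → P
  X is a fork here and X is conditioned on, so the path is blocked at X.
Path 2: V → Y ← T ← P
  Y is a collider and Y is conditioned on, which opens it; T is a chain and T is not conditioned on — no node blocks this path, so it is active.
Path 3: V → Y ← P
  Y is a collider and Y is conditioned on, which opens it — no node blocks this path, so it is active.
Path 4: V → H ← E → X → T → Y ← P
  H is a collider here and neither H nor any of its descendants is conditioned on, so the collider stays closed — the path is blocked at H.
Path 5: V → H ← E → X → T ← P
  H is a collider here and neither H nor any of its descendants is conditioned on, so the collider stays closed — the path is blocked at H.
Path 6: V → H ← E → X → P
  H is a collider here and neither H nor any of its descendants is conditioned on, so the collider stays closed — the path is blocked at H.
Since the path V → Y ← T ← P is active, V and P are not d-separated given {E, X, Y}.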